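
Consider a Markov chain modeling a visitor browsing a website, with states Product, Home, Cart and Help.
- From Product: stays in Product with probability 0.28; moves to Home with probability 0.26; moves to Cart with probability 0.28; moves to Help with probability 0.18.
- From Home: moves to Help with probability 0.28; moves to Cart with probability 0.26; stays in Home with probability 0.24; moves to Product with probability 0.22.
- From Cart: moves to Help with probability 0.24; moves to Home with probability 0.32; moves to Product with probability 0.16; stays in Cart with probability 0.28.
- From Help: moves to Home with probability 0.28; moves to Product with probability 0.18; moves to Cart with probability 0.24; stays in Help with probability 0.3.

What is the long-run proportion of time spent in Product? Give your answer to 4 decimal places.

0.2064

Let the stationary distribution be π with π = πP and π_1 + π_2 + π_3 + π_4 = 1.
π_1 = 0.28·π_1 + 0.22·π_2 + 0.16·π_3 + 0.18·π_4
π_2 = 0.26·π_1 + 0.24·π_2 + 0.32·π_3 + 0.28·π_4
π_3 = 0.28·π_1 + 0.26·π_2 + 0.28·π_3 + 0.24·π_4
Solving with the normalization constraint gives π = (0.2064, 0.2754, 0.2643, 0.2539).
So the stationary probability of Product is 0.2064.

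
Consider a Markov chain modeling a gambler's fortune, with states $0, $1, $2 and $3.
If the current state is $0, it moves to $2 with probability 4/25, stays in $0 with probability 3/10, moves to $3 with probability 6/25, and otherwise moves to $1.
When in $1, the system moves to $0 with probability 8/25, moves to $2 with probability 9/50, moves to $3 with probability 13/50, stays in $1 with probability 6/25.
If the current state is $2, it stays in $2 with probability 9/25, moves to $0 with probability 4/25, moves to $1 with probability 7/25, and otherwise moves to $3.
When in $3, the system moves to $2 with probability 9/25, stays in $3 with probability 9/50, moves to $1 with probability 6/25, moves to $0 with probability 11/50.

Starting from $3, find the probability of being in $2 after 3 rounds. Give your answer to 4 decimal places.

Propagate the distribution vector 3 rounds from $3.
After 0 rounds: (0.0000, 0.0000, 0.0000, 1.0000)
After 1 round: (0.2200, 0.2400, 0.3600, 0.1800)
After 2 rounds: (0.2400, 0.2676, 0.2728, 0.2196)
After 3 rounds: (0.2496, 0.2653, 0.2638, 0.2213)
P(in $2 after 3 rounds) = 0.2638

0.2638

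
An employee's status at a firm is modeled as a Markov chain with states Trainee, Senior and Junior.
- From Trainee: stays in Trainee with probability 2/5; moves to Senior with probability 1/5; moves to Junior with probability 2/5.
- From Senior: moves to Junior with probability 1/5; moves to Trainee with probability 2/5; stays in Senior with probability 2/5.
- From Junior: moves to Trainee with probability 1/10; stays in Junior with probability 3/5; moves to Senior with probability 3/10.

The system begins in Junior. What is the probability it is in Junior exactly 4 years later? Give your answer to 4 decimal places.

Propagate the distribution vector 4 years from Junior.
After 0 years: (0.0000, 0.0000, 1.0000)
After 1 year: (0.1000, 0.3000, 0.6000)
After 2 years: (0.2200, 0.3200, 0.4600)
After 3 years: (0.2620, 0.3100, 0.4280)
After 4 years: (0.2716, 0.3048, 0.4236)
P(in Junior after 4 years) = 0.4236

0.4236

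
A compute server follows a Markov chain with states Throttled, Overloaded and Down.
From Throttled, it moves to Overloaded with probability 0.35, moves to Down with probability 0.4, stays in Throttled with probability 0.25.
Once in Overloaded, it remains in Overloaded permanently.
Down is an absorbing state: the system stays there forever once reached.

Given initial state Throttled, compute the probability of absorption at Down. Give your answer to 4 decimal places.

0.5333

Let h(s) be the probability of absorption at Down starting from transient state s. Then h(Down) = 1 and h(Overloaded) = 0. By first-step analysis:
h(Throttled) = 0.25·h(Throttled) + 0.35·0 + 0.4·1
Solving: h(Throttled) = 0.5333.
Starting from Throttled, the probability is 0.5333.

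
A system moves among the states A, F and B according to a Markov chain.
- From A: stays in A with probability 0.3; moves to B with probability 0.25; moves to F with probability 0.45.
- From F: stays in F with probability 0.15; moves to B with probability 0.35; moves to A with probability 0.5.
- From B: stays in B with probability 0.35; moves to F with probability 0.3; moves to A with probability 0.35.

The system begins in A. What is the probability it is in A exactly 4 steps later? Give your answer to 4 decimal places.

0.3792

Propagate the distribution vector 4 steps from A.
After 0 steps: (1.0000, 0.0000, 0.0000)
After 1 step: (0.3000, 0.4500, 0.2500)
After 2 steps: (0.4025, 0.2775, 0.3200)
After 3 steps: (0.3715, 0.3188, 0.3098)
After 4 steps: (0.3792, 0.3079, 0.3129)
P(in A after 4 steps) = 0.3792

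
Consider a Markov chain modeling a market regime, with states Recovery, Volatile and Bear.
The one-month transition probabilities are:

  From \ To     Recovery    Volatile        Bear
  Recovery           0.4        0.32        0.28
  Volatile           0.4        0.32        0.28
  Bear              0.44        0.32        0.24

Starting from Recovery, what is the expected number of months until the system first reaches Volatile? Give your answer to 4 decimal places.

3.1250

Let t(s) be the expected number of months to first reach Volatile from state s, with t(Volatile) = 0. Conditioning on the first month:
t(Recovery) = 1 + 0.4·t(Recovery) + 0.28·t(Bear)
t(Bear) = 1 + 0.44·t(Recovery) + 0.24·t(Bear)
Solving: t(Recovery) = 3.1250, t(Bear) = 3.1250.
Expected months from Recovery to Volatile: 3.1250.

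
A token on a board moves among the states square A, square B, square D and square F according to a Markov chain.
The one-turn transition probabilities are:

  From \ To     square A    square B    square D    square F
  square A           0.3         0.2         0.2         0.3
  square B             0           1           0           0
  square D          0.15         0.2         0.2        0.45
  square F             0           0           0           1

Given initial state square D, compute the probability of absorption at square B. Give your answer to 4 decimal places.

Let h(s) be the probability of absorption at square B starting from transient state s. Then h(square B) = 1 and h(square F) = 0. By first-step analysis:
h(square A) = 0.3·h(square A) + 0.2·1 + 0.2·h(square D) + 0.3·0
h(square D) = 0.15·h(square A) + 0.2·1 + 0.2·h(square D) + 0.45·0
Solving: h(square A) = 0.3774, h(square D) = 0.3208.
Starting from square D, the probability is 0.3208.

0.3208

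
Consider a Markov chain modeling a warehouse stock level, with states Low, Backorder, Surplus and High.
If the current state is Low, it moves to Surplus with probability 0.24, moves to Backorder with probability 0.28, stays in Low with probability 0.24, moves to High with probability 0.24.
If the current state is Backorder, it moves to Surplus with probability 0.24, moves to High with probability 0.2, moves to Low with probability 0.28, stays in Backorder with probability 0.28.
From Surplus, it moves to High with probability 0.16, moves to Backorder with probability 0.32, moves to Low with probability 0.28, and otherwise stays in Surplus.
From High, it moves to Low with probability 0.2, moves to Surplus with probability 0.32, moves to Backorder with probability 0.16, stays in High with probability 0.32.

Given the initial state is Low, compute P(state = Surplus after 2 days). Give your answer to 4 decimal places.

Propagate the distribution vector 2 days from Low.
After 0 days: (1.0000, 0.0000, 0.0000, 0.0000)
After 1 day: (0.2400, 0.2800, 0.2400, 0.2400)
After 2 days: (0.2512, 0.2608, 0.2592, 0.2288)
P(in Surplus after 2 days) = 0.2592

0.2592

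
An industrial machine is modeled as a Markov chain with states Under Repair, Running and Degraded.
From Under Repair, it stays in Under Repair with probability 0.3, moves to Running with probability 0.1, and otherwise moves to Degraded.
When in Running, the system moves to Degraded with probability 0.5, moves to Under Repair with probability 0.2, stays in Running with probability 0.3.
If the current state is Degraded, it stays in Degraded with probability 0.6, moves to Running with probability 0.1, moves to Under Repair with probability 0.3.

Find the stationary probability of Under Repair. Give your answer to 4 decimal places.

0.2875

Let the stationary distribution be π with π = πP and π_1 + π_2 + π_3 = 1.
π_1 = 0.3·π_1 + 0.2·π_2 + 0.3·π_3
π_2 = 0.1·π_1 + 0.3·π_2 + 0.1·π_3
Solving with the normalization constraint gives π = (0.2875, 0.1250, 0.5875).
So the stationary probability of Under Repair is 0.2875.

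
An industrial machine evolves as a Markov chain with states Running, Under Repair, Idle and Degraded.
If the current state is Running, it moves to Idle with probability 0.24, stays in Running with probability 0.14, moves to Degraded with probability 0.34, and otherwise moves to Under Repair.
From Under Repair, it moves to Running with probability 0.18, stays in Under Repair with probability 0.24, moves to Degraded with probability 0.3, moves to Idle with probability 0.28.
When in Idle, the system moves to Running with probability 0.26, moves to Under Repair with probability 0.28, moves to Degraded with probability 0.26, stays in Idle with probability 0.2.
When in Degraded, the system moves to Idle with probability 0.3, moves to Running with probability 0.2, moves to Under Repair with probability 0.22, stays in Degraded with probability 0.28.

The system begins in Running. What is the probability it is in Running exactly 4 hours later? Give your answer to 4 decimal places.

Propagate the distribution vector 4 hours from Running.
After 0 hours: (1.0000, 0.0000, 0.0000, 0.0000)
After 1 hour: (0.1400, 0.2800, 0.2400, 0.3400)
After 2 hours: (0.2004, 0.2484, 0.2620, 0.2892)
After 3 hours: (0.1987, 0.2527, 0.2568, 0.2918)
After 4 hours: (0.1984, 0.2524, 0.2573, 0.2918)
P(in Running after 4 hours) = 0.1984

0.1984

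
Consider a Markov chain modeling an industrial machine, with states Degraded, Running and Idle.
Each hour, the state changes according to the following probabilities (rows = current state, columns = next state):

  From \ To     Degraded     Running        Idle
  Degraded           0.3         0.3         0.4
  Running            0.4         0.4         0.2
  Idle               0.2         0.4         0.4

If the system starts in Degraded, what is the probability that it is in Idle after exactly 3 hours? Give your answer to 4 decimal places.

Propagate the distribution vector 3 hours from Degraded.
After 0 hours: (1.0000, 0.0000, 0.0000)
After 1 hour: (0.3000, 0.3000, 0.4000)
After 2 hours: (0.2900, 0.3700, 0.3400)
After 3 hours: (0.3030, 0.3710, 0.3260)
P(in Idle after 3 hours) = 0.3260

0.3260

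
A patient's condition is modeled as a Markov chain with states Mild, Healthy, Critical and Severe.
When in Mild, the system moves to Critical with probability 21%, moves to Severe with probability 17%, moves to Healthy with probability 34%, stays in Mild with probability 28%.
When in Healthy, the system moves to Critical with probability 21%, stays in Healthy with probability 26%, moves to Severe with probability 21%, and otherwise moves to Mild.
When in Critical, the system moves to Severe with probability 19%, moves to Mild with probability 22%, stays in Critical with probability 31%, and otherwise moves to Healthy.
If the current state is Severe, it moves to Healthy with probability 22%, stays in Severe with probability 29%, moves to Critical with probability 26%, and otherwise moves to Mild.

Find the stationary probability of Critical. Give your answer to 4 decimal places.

Let the stationary distribution be π with π = πP and π_1 + π_2 + π_3 + π_4 = 1.
π_1 = 0.28·π_1 + 0.32·π_2 + 0.22·π_3 + 0.23·π_4
π_2 = 0.34·π_1 + 0.26·π_2 + 0.28·π_3 + 0.22·π_4
π_3 = 0.21·π_1 + 0.21·π_2 + 0.31·π_3 + 0.26·π_4
Solving with the normalization constraint gives π = (0.2658, 0.2777, 0.2451, 0.2114).
So the stationary probability of Critical is 0.2451.

0.2451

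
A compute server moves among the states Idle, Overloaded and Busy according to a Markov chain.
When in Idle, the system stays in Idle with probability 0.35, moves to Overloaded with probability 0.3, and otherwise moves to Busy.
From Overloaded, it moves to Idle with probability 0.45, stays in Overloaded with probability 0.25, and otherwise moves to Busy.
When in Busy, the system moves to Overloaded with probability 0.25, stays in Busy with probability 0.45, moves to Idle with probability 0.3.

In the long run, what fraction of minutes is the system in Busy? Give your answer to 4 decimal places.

0.3740

Let the stationary distribution be π with π = πP and π_1 + π_2 + π_3 = 1.
π_1 = 0.35·π_1 + 0.45·π_2 + 0.3·π_3
π_2 = 0.3·π_1 + 0.25·π_2 + 0.25·π_3
Solving with the normalization constraint gives π = (0.3581, 0.2679, 0.3740).
So the stationary probability of Busy is 0.3740.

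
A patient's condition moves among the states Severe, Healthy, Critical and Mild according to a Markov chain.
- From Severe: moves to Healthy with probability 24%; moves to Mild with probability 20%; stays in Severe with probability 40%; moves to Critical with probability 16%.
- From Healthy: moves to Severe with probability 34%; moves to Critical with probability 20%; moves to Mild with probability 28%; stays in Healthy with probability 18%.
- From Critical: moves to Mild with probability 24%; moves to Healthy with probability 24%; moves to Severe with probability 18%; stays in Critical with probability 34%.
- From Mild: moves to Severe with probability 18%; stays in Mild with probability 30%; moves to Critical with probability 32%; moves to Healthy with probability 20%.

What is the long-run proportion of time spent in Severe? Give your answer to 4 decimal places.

Let the stationary distribution be π with π = πP and π_1 + π_2 + π_3 + π_4 = 1.
π_1 = 0.4·π_1 + 0.34·π_2 + 0.18·π_3 + 0.18·π_4
π_2 = 0.24·π_1 + 0.18·π_2 + 0.24·π_3 + 0.2·π_4
π_3 = 0.16·π_1 + 0.2·π_2 + 0.34·π_3 + 0.32·π_4
Solving with the normalization constraint gives π = (0.2753, 0.2169, 0.2550, 0.2528).
So the stationary probability of Severe is 0.2753.

0.2753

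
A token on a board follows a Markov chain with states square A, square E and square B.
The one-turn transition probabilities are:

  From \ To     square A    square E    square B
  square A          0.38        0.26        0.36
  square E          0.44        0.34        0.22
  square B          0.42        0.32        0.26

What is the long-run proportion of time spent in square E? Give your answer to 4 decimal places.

Let the stationary distribution be π with π = πP and π_1 + π_2 + π_3 = 1.
π_1 = 0.38·π_1 + 0.44·π_2 + 0.42·π_3
π_2 = 0.26·π_1 + 0.34·π_2 + 0.32·π_3
Solving with the normalization constraint gives π = (0.4096, 0.3015, 0.2889).
So the stationary probability of square E is 0.3015.

0.3015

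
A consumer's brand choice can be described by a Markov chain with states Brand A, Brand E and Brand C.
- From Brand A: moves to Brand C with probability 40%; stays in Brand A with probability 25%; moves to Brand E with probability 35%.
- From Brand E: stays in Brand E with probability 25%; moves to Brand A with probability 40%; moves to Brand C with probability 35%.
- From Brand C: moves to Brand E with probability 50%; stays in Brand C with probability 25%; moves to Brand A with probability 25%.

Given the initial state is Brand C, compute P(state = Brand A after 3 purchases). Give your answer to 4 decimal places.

0.3006

Propagate the distribution vector 3 purchases from Brand C.
After 0 purchases: (0.0000, 0.0000, 1.0000)
After 1 purchase: (0.2500, 0.5000, 0.2500)
After 2 purchases: (0.3250, 0.3375, 0.3375)
After 3 purchases: (0.3006, 0.3669, 0.3325)
P(in Brand A after 3 purchases) = 0.3006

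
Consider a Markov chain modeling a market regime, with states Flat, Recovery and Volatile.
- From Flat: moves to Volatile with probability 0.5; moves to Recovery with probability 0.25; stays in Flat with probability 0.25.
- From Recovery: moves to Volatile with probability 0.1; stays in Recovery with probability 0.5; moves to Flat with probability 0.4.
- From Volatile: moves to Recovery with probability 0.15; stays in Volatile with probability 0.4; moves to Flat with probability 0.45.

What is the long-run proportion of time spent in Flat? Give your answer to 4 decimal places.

Let the stationary distribution be π with π = πP and π_1 + π_2 + π_3 = 1.
π_1 = 0.25·π_1 + 0.4·π_2 + 0.45·π_3
π_2 = 0.25·π_1 + 0.5·π_2 + 0.15·π_3
Solving with the normalization constraint gives π = (0.3631, 0.2866, 0.3503).
So the stationary probability of Flat is 0.3631.

0.3631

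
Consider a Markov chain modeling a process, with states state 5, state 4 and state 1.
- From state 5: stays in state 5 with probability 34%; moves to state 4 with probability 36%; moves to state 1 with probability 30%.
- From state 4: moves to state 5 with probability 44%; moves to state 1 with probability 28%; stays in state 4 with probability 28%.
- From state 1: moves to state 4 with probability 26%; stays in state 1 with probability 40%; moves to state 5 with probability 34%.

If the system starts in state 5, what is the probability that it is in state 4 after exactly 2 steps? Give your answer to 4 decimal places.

Sum over the intermediate state after 1 step:
P = P(state 5→state 5)·P(state 5→state 4) + P(state 5→state 4)·P(state 4→state 4) + P(state 5→state 1)·P(state 1→state 4)
  = 0.34×0.36 + 0.36×0.28 + 0.3×0.26
  = 0.1224 + 0.1008 + 0.0780 = 0.3012

0.3012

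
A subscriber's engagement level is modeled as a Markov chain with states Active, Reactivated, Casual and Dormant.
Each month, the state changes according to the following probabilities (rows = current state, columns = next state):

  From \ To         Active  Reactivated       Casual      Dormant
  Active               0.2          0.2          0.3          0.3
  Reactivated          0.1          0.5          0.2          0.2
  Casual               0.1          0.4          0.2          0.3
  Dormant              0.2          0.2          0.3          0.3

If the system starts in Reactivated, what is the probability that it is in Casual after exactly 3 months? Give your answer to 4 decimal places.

Propagate the distribution vector 3 months from Reactivated.
After 0 months: (0.0000, 1.0000, 0.0000, 0.0000)
After 1 month: (0.1000, 0.5000, 0.2000, 0.2000)
After 2 months: (0.1300, 0.3900, 0.2300, 0.2500)
After 3 months: (0.1380, 0.3630, 0.2380, 0.2610)
P(in Casual after 3 months) = 0.2380

0.2380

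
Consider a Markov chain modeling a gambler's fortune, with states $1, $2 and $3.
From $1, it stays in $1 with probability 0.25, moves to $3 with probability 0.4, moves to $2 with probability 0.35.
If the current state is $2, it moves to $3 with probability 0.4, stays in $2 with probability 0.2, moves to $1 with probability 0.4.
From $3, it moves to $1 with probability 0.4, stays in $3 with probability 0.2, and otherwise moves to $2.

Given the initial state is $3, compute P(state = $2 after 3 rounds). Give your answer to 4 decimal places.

Propagate the distribution vector 3 rounds from $3.
After 0 rounds: (0.0000, 0.0000, 1.0000)
After 1 round: (0.4000, 0.4000, 0.2000)
After 2 rounds: (0.3400, 0.3000, 0.3600)
After 3 rounds: (0.3490, 0.3230, 0.3280)
P(in $2 after 3 rounds) = 0.3230

0.3230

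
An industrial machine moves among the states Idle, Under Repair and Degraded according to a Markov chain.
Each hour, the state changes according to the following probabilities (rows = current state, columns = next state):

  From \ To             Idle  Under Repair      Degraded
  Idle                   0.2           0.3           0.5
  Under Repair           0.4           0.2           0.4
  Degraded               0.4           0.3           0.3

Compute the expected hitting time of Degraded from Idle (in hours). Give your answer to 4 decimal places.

Let t(s) be the expected number of hours to first reach Degraded from state s, with t(Degraded) = 0. Conditioning on the first hour:
t(Idle) = 1 + 0.2·t(Idle) + 0.3·t(Under Repair)
t(Under Repair) = 1 + 0.4·t(Idle) + 0.2·t(Under Repair)
Solving: t(Idle) = 2.1154, t(Under Repair) = 2.3077.
Expected hours from Idle to Degraded: 2.1154.

2.1154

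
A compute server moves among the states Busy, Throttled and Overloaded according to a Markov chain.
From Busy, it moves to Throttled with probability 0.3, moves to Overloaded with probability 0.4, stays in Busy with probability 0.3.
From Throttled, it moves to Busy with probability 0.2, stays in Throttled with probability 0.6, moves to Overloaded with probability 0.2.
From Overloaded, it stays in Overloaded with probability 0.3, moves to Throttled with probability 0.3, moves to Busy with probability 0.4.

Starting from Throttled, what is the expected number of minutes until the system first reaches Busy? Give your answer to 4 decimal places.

Let t(s) be the expected number of minutes to first reach Busy from state s, with t(Busy) = 0. Conditioning on the first minute:
t(Throttled) = 1 + 0.6·t(Throttled) + 0.2·t(Overloaded)
t(Overloaded) = 1 + 0.3·t(Throttled) + 0.3·t(Overloaded)
Solving: t(Throttled) = 4.0909, t(Overloaded) = 3.1818.
Expected minutes from Throttled to Busy: 4.0909.

4.0909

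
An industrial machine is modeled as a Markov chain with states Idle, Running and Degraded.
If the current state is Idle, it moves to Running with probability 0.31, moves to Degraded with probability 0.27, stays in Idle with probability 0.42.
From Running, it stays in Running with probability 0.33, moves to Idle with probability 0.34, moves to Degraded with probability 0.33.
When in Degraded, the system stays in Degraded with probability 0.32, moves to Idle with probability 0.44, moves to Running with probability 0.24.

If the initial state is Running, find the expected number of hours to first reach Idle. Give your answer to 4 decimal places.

2.6833

Let t(s) be the expected number of hours to first reach Idle from state s, with t(Idle) = 0. Conditioning on the first hour:
t(Running) = 1 + 0.33·t(Running) + 0.33·t(Degraded)
t(Degraded) = 1 + 0.24·t(Running) + 0.32·t(Degraded)
Solving: t(Running) = 2.6833, t(Degraded) = 2.4176.
Expected hours from Running to Idle: 2.6833.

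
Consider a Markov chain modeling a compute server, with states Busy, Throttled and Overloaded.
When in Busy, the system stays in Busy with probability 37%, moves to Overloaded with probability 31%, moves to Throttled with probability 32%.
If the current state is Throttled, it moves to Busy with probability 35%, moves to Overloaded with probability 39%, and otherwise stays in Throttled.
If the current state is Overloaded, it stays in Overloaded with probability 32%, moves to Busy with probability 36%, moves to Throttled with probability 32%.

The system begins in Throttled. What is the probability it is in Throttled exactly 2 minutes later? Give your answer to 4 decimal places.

0.3044

Sum over the intermediate state after 1 minute:
P = P(Throttled→Busy)·P(Busy→Throttled) + P(Throttled→Throttled)·P(Throttled→Throttled) + P(Throttled→Overloaded)·P(Overloaded→Throttled)
  = 0.35×0.32 + 0.26×0.26 + 0.39×0.32
  = 0.1120 + 0.0676 + 0.1248 = 0.3044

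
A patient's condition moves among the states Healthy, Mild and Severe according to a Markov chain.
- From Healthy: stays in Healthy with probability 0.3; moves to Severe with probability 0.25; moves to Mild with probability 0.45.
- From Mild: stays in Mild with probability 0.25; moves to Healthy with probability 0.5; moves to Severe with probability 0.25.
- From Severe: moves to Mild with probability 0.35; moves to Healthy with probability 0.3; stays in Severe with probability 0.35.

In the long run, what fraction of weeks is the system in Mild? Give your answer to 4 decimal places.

Let the stationary distribution be π with π = πP and π_1 + π_2 + π_3 = 1.
π_1 = 0.3·π_1 + 0.5·π_2 + 0.3·π_3
π_2 = 0.45·π_1 + 0.25·π_2 + 0.35·π_3
Solving with the normalization constraint gives π = (0.3704, 0.3519, 0.2778).
So the stationary probability of Mild is 0.3519.

0.3519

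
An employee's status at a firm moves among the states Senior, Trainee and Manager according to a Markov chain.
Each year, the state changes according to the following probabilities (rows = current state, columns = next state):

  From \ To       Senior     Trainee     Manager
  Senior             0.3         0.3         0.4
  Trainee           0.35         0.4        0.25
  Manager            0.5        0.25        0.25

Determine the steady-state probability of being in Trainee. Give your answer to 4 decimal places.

0.3163

Let the stationary distribution be π with π = πP and π_1 + π_2 + π_3 = 1.
π_1 = 0.3·π_1 + 0.35·π_2 + 0.5·π_3
π_2 = 0.3·π_1 + 0.4·π_2 + 0.25·π_3
Solving with the normalization constraint gives π = (0.3771, 0.3163, 0.3066).
So the stationary probability of Trainee is 0.3163.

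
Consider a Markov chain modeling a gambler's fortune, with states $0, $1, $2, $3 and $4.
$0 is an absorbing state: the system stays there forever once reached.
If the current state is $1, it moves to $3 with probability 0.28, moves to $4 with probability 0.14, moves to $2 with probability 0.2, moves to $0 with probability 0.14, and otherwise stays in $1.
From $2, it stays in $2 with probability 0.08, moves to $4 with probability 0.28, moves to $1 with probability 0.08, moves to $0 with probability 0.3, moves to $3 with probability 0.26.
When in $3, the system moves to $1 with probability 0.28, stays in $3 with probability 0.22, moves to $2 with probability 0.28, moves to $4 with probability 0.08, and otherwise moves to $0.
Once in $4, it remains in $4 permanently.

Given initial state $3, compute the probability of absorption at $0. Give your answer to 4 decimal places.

Let h(s) be the probability of absorption at $0 starting from transient state s. Then h($0) = 1 and h($4) = 0. By first-step analysis:
h($1) = 0.14·1 + 0.24·h($1) + 0.2·h($2) + 0.28·h($3) + 0.14·0
h($2) = 0.3·1 + 0.08·h($1) + 0.08·h($2) + 0.26·h($3) + 0.28·0
h($3) = 0.14·1 + 0.28·h($1) + 0.28·h($2) + 0.22·h($3) + 0.08·0
Solving: h($1) = 0.5302, h($2) = 0.5305, h($3) = 0.5603.
Starting from $3, the probability is 0.5603.

0.5603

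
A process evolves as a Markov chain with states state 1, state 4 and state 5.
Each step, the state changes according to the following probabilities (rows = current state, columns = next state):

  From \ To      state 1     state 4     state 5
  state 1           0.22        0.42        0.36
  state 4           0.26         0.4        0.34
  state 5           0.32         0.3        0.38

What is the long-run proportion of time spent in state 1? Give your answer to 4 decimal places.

Let the stationary distribution be π with π = πP and π_1 + π_2 + π_3 = 1.
π_1 = 0.22·π_1 + 0.26·π_2 + 0.32·π_3
π_2 = 0.42·π_1 + 0.4·π_2 + 0.3·π_3
Solving with the normalization constraint gives π = (0.2708, 0.3694, 0.3598).
So the stationary probability of state 1 is 0.2708.

0.2708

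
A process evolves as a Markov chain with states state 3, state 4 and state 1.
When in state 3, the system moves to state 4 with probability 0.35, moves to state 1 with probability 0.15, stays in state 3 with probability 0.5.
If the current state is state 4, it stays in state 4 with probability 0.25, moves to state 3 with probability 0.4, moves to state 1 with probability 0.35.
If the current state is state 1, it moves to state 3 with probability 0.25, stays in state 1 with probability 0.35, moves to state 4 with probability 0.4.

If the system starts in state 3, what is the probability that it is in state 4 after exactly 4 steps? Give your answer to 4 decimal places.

0.3302

Propagate the distribution vector 4 steps from state 3.
After 0 steps: (1.0000, 0.0000, 0.0000)
After 1 step: (0.5000, 0.3500, 0.1500)
After 2 steps: (0.4275, 0.3225, 0.2500)
After 3 steps: (0.4053, 0.3303, 0.2645)
After 4 steps: (0.4009, 0.3302, 0.2690)
P(in state 4 after 4 steps) = 0.3302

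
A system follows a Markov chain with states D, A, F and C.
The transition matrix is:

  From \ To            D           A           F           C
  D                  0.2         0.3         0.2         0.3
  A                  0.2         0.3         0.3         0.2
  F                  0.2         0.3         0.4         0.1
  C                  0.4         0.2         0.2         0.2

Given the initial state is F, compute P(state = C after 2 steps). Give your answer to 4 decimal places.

Propagate the distribution vector 2 steps from F.
After 0 steps: (0.0000, 0.0000, 1.0000, 0.0000)
After 1 step: (0.2000, 0.3000, 0.4000, 0.1000)
After 2 steps: (0.2200, 0.2900, 0.3100, 0.1800)
P(in C after 2 steps) = 0.1800

0.1800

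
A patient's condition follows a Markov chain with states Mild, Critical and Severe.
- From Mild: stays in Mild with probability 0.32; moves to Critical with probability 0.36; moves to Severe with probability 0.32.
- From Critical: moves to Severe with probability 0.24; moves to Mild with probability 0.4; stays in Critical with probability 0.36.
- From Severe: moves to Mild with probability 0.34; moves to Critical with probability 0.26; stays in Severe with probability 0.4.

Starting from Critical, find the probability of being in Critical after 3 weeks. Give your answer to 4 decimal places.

0.3290

Propagate the distribution vector 3 weeks from Critical.
After 0 weeks: (0.0000, 1.0000, 0.0000)
After 1 week: (0.4000, 0.3600, 0.2400)
After 2 weeks: (0.3536, 0.3360, 0.3104)
After 3 weeks: (0.3531, 0.3290, 0.3180)
P(in Critical after 3 weeks) = 0.3290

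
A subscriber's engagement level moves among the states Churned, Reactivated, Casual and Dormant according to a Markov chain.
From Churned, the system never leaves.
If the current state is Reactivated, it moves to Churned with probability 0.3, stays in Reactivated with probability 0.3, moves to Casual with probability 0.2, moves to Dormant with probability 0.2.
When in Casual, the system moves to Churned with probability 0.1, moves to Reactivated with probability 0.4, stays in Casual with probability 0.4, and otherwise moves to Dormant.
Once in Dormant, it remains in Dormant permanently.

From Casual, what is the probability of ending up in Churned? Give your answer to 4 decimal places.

Let h(s) be the probability of absorption at Churned starting from transient state s. Then h(Churned) = 1 and h(Dormant) = 0. By first-step analysis:
h(Reactivated) = 0.3·1 + 0.3·h(Reactivated) + 0.2·h(Casual) + 0.2·0
h(Casual) = 0.1·1 + 0.4·h(Reactivated) + 0.4·h(Casual) + 0.1·0
Solving: h(Reactivated) = 0.5882, h(Casual) = 0.5588.
Starting from Casual, the probability is 0.5588.

0.5588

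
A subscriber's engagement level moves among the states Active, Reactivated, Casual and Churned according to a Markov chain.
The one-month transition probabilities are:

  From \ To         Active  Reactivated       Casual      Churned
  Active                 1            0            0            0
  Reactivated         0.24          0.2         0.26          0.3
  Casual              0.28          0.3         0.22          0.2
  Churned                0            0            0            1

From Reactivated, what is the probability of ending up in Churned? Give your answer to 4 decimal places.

Let h(s) be the probability of absorption at Churned starting from transient state s. Then h(Churned) = 1 and h(Active) = 0. By first-step analysis:
h(Reactivated) = 0.24·0 + 0.2·h(Reactivated) + 0.26·h(Casual) + 0.3·1
h(Casual) = 0.28·0 + 0.3·h(Reactivated) + 0.22·h(Casual) + 0.2·1
Solving: h(Reactivated) = 0.5238, h(Casual) = 0.4579.
Starting from Reactivated, the probability is 0.5238.

0.5238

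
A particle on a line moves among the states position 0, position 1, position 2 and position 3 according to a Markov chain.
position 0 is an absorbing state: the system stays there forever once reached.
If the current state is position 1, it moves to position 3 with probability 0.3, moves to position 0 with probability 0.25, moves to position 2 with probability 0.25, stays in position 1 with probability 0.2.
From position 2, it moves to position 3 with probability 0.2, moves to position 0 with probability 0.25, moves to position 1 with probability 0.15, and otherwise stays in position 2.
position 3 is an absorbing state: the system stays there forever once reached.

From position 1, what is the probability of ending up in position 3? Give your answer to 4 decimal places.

Let h(s) be the probability of absorption at position 3 starting from transient state s. Then h(position 3) = 1 and h(position 0) = 0. By first-step analysis:
h(position 1) = 0.25·0 + 0.2·h(position 1) + 0.25·h(position 2) + 0.3·1
h(position 2) = 0.25·0 + 0.15·h(position 1) + 0.4·h(position 2) + 0.2·1
Solving: h(position 1) = 0.5198, h(position 2) = 0.4633.
Starting from position 1, the probability is 0.5198.

0.5198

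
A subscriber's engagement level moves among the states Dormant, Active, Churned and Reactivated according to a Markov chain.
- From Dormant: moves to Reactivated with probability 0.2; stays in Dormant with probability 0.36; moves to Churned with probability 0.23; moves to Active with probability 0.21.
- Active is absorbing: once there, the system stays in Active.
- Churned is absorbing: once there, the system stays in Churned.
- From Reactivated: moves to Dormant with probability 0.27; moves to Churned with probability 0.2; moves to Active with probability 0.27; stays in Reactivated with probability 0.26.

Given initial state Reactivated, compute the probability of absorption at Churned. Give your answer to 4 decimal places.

0.4531

Let h(s) be the probability of absorption at Churned starting from transient state s. Then h(Churned) = 1 and h(Active) = 0. By first-step analysis:
h(Dormant) = 0.36·h(Dormant) + 0.21·0 + 0.23·1 + 0.2·h(Reactivated)
h(Reactivated) = 0.27·h(Dormant) + 0.27·0 + 0.2·1 + 0.26·h(Reactivated)
Solving: h(Dormant) = 0.5010, h(Reactivated) = 0.4531.
Starting from Reactivated, the probability is 0.4531.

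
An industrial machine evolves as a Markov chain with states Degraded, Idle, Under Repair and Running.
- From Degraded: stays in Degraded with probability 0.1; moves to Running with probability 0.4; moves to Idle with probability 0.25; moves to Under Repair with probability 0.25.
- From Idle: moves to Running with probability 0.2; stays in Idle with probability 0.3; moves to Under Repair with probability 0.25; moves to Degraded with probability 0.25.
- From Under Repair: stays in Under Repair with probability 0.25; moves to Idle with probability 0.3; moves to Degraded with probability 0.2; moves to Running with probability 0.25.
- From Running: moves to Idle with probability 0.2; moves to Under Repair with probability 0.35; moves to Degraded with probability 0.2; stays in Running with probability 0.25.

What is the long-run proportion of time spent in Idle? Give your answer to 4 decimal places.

0.2637

Let the stationary distribution be π with π = πP and π_1 + π_2 + π_3 + π_4 = 1.
π_1 = 0.1·π_1 + 0.25·π_2 + 0.2·π_3 + 0.2·π_4
π_2 = 0.25·π_1 + 0.3·π_2 + 0.3·π_3 + 0.2·π_4
π_3 = 0.25·π_1 + 0.25·π_2 + 0.25·π_3 + 0.35·π_4
Solving with the normalization constraint gives π = (0.1938, 0.2637, 0.2766, 0.2659).
So the stationary probability of Idle is 0.2637.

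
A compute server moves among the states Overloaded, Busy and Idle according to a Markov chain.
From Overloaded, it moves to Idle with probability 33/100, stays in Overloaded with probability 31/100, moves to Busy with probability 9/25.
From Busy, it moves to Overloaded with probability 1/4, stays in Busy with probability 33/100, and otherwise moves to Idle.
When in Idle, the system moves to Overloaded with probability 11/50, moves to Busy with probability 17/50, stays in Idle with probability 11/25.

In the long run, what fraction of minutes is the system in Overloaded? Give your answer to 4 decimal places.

Let the stationary distribution be π with π = πP and π_1 + π_2 + π_3 = 1.
π_1 = 0.31·π_1 + 0.25·π_2 + 0.22·π_3
π_2 = 0.36·π_1 + 0.33·π_2 + 0.34·π_3
Solving with the normalization constraint gives π = (0.2530, 0.3416, 0.4053).
So the stationary probability of Overloaded is 0.2530.

0.2530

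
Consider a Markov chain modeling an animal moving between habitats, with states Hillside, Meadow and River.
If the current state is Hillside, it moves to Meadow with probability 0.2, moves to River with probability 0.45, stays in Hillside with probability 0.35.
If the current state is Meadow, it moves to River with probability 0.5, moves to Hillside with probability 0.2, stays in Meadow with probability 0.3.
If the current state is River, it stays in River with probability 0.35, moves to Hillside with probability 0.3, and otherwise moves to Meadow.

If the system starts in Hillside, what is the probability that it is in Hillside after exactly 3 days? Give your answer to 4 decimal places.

Propagate the distribution vector 3 days from Hillside.
After 0 days: (1.0000, 0.0000, 0.0000)
After 1 day: (0.3500, 0.2000, 0.4500)
After 2 days: (0.2975, 0.2875, 0.4150)
After 3 days: (0.2861, 0.2910, 0.4229)
P(in Hillside after 3 days) = 0.2861

0.2861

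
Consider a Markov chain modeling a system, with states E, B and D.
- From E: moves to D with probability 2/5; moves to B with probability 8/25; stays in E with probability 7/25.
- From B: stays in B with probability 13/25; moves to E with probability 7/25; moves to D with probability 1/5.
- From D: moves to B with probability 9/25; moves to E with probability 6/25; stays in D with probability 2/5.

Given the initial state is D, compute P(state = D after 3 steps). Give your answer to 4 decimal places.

Propagate the distribution vector 3 steps from D.
After 0 steps: (0.0000, 0.0000, 1.0000)
After 1 step: (0.2400, 0.3600, 0.4000)
After 2 steps: (0.2640, 0.4080, 0.3280)
After 3 steps: (0.2669, 0.4147, 0.3184)
P(in D after 3 steps) = 0.3184

0.3184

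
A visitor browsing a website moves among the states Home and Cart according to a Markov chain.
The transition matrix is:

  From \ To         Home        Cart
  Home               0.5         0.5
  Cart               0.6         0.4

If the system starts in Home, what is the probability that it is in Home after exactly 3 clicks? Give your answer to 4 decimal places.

0.5450

Propagate the distribution vector 3 clicks from Home.
After 0 clicks: (1.0000, 0.0000)
After 1 click: (0.5000, 0.5000)
After 2 clicks: (0.5500, 0.4500)
After 3 clicks: (0.5450, 0.4550)
P(in Home after 3 clicks) = 0.5450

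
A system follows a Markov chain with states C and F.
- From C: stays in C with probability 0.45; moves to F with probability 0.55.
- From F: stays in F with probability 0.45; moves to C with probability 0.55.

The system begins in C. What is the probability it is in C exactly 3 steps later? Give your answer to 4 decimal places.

Propagate the distribution vector 3 steps from C.
After 0 steps: (1.0000, 0.0000)
After 1 step: (0.4500, 0.5500)
After 2 steps: (0.5050, 0.4950)
After 3 steps: (0.4995, 0.5005)
P(in C after 3 steps) = 0.4995

0.4995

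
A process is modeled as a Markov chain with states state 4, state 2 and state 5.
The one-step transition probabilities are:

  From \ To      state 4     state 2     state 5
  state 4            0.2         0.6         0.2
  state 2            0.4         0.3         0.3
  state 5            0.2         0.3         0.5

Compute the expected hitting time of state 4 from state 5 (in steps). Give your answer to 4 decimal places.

Let t(s) be the expected number of steps to first reach state 4 from state s, with t(state 4) = 0. Conditioning on the first step:
t(state 2) = 1 + 0.3·t(state 2) + 0.3·t(state 5)
t(state 5) = 1 + 0.3·t(state 2) + 0.5·t(state 5)
Solving: t(state 2) = 3.0769, t(state 5) = 3.8462.
Expected steps from state 5 to state 4: 3.8462.

3.8462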